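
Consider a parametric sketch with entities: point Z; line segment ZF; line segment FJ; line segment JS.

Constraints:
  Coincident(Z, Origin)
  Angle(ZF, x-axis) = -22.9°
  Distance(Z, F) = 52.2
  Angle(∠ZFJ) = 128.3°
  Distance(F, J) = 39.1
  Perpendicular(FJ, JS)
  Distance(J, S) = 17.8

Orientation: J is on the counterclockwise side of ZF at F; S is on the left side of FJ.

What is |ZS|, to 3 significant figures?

75.1

Z is at the origin; ZF runs at -22.9° with length 52.2, so F = 52.2·(cos -22.9°, sin -22.9°) = (48.1, -20.3). ∠ZFJ = 128.3°, so FJ runs at -22.9° + (180° − 128.3°) = 28.8° from the x-axis; with |FJ| = 39.1, J = F + 39.1·(cos 28.8°, sin 28.8°) = (82.3, -1.48). FJ ⟂ JS; with |JS| = 17.8 on the left of FJ, S = J + 17.8·(-0.482, 0.876) = (73.8, 14.1). Then |ZS| = |S − Z| = 75.1.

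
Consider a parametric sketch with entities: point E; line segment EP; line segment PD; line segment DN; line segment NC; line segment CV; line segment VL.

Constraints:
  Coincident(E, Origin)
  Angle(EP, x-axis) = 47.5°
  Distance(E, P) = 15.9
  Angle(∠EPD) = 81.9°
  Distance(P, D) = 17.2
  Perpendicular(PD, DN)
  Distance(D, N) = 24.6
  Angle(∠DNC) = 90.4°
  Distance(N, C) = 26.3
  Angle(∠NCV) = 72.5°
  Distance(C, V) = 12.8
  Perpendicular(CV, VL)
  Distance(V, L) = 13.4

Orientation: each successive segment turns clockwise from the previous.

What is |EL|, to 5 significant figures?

5.2849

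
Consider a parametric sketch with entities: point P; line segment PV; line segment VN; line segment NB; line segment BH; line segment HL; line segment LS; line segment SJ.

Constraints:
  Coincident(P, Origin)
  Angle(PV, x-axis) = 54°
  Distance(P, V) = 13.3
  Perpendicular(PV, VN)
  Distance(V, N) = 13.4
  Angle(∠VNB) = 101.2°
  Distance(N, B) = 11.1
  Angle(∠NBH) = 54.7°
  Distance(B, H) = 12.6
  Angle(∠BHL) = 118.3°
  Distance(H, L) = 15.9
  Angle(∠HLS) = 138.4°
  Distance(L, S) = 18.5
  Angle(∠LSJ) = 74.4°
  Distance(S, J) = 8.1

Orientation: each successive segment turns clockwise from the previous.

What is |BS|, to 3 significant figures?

35.7

P is at the origin; PV runs at 54.0° with length 13.3, so V = (7.82, 10.8). PV is perpendicular to VN, so VN runs at -36.0°; with |VN| = 13.4, N = (18.7, 2.88). ∠VNB = 101.2° gives NB at -115° from the x-axis; with |NB| = 11.1, B = (14.0, -7.19). ∠NBH = 54.7° gives BH at 120° from the x-axis; with |BH| = 12.6, H = (7.72, 3.73). ∠BHL = 118.3° gives HL at 58.2° from the x-axis; with |HL| = 15.9, L = (16.1, 17.2). ∠HLS = 138.4° gives LS at 16.6° from the x-axis; with |LS| = 18.5, S = (33.8, 22.5). Then |BS| = |S − B| = 35.7.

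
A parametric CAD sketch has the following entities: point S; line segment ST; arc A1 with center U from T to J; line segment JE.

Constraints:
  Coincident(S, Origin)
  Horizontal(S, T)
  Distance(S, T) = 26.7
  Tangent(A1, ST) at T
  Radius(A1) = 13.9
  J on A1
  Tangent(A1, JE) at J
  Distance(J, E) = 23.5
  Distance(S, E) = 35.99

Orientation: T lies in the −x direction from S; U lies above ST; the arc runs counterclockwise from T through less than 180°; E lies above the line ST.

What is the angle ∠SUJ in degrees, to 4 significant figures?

18.09°

S is at the origin; S and T share the same y with |ST| = 26.7 and T on the −x side, so T = (-26.70, 0.000). Since A1 is tangent to ST there, UT ⟂ ST, so U = T + (0, 13.9) = (-26.70, 13.90). Since UJ ⟂ JE (tangency), |UE| = √(13.9² + 23.5²) = 27.30 regardless of where J sits on A1. So E lies on both circle(S, 35.99) and circle(U, 27.30); the above-ST intersection is E = (-9.143, 34.81). J is the foot of the tangent from E: J = (-12.99, 11.63).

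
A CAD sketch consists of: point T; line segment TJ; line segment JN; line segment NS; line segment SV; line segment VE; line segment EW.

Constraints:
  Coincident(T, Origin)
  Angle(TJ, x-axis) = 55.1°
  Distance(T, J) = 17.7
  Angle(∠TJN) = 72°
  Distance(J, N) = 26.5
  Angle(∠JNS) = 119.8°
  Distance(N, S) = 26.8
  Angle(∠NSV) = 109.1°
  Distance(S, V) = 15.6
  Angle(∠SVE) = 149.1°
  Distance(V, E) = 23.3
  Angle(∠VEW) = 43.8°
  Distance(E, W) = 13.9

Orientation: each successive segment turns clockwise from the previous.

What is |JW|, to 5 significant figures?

33.060

T is at the origin; TJ runs at 55.1° with length 17.7, so J = (10.127, 14.517). ∠TJN = 72.0° gives JN at -52.900° from the x-axis; with |JN| = 26.5, N = (26.112, -6.6193). ∠JNS = 119.8° gives NS at -113.10° from the x-axis; with |NS| = 26.8, S = (15.597, -31.271). ∠NSV = 109.1° gives SV at 176.00° from the x-axis; with |SV| = 15.6, V = (0.035360, -30.182). ∠SVE = 149.1° gives VE at 145.10° from the x-axis; with |VE| = 23.3, E = (-19.074, -16.851). ∠VEW = 43.8° gives EW at 8.9000° from the x-axis; with |EW| = 13.9, W = (-5.3415, -14.701). Then |JW| = |W − J| = 33.060.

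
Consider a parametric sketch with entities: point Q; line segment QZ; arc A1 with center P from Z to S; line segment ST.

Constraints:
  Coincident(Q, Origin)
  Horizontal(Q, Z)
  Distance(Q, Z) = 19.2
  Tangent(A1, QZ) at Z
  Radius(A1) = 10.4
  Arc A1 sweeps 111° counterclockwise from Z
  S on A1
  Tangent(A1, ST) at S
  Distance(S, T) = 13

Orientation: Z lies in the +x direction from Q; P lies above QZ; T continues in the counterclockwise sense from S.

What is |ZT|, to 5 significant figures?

26.745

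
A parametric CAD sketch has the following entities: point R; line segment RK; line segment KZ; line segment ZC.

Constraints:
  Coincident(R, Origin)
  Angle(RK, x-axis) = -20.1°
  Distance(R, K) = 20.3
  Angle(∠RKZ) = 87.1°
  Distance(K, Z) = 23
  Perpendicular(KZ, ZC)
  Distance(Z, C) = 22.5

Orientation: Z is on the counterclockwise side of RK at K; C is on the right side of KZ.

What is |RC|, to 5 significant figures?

48.088

R is at the origin; RK runs at -20.1° with length 20.3, so K = 20.3·(cos -20.1°, sin -20.1°) = (19.064, -6.9763). ∠RKZ = 87.1°, so KZ runs at -20.1° + (180° − 87.1°) = 72.800° from the x-axis; with |KZ| = 23.0, Z = K + 23.0·(cos 72.800°, sin 72.800°) = (25.865, 14.995). The perpendicularity gives ZC at right angles to KZ; with |ZC| = 22.5 on the right of KZ, C = Z + 22.5·(0.95528, -0.29571) = (47.359, 8.3417). Then |RC| = |C − R| = 48.088.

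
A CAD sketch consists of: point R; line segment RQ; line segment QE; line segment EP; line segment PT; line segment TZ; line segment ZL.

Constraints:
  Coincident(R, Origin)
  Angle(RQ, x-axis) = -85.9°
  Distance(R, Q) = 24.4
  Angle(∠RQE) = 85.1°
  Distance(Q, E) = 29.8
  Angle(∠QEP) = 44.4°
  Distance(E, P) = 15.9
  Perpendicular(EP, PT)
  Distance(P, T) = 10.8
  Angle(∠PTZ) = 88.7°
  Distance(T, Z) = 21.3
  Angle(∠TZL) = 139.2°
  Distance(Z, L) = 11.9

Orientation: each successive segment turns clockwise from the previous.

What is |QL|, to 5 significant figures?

40.050

R is at the origin; RQ runs at -85.9° with length 24.4, so Q = (1.7445, -24.338). ∠RQE = 85.1° gives QE at 179.20° from the x-axis; with |QE| = 29.8, E = (-28.053, -23.921). ∠QEP = 44.4° gives EP at 43.600° from the x-axis; with |EP| = 15.9, P = (-16.538, -12.957). EP is perpendicular to PT, so PT runs at -46.400°; with |PT| = 10.8, T = (-9.0903, -20.778). ∠PTZ = 88.7° gives TZ at -137.70° from the x-axis; with |TZ| = 21.3, Z = (-24.844, -35.113). ∠TZL = 139.2° gives ZL at -178.50° from the x-axis; with |ZL| = 11.9, L = (-36.740, -35.424). Then |QL| = |L − Q| = 40.050.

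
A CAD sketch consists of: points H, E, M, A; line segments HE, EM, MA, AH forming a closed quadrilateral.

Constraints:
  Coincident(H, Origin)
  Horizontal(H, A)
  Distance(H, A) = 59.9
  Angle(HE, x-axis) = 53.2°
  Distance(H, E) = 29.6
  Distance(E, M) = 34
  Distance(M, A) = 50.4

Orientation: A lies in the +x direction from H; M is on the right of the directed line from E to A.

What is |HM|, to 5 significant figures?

14.088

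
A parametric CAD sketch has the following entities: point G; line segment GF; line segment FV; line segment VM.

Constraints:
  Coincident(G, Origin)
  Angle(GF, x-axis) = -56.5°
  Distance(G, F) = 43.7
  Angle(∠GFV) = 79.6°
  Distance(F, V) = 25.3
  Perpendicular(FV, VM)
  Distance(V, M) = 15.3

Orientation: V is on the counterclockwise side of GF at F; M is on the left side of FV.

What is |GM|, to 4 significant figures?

32.70

G is at the origin; GF runs at -56.5° with length 43.7, so F = 43.7·(cos -56.5°, sin -56.5°) = (24.12, -36.44). ∠GFV = 79.6°, so FV runs at -56.5° + (180° − 79.6°) = 43.90° from the x-axis; with |FV| = 25.3, V = F + 25.3·(cos 43.90°, sin 43.90°) = (42.35, -18.90). FV is perpendicular to VM; with |VM| = 15.3 on the left of FV, M = V + 15.3·(-0.6934, 0.7206) = (31.74, -7.873). Then |GM| = |M − G| = 32.70.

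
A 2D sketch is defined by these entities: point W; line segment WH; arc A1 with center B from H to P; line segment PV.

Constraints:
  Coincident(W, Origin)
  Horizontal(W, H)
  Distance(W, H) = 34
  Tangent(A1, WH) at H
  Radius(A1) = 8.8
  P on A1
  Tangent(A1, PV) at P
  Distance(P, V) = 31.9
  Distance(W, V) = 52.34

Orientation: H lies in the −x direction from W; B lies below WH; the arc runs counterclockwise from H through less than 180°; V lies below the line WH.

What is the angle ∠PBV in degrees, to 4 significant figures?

74.58°

Checks: |BP| = 8.800 ✓; ∠(BP, PV) = 90.00° ✓; |PV| = 31.90 ✓; |WV| = 52.34 ✓.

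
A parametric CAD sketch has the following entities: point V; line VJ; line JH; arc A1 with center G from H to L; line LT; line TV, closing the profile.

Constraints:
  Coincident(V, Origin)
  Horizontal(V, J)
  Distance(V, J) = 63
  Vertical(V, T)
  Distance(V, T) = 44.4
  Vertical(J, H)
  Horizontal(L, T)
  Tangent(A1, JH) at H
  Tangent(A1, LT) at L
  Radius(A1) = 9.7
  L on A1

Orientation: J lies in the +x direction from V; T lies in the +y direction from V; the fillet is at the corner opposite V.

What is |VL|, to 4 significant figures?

69.37

The virtual corner opposite V is at (63.00, 44.40). The tangent condition forces GH to be normal to JH and tangency of A1 to LT means the radius GL is perpendicular to LT, with radius 9.7, so the center G sits 9.7 in from both sides at G = (53.30, 34.70). That places the tangent points at H = (63.00, 34.70) on JH and L = (53.30, 44.40) on LT. Then |VL| = |L − V| = 69.37.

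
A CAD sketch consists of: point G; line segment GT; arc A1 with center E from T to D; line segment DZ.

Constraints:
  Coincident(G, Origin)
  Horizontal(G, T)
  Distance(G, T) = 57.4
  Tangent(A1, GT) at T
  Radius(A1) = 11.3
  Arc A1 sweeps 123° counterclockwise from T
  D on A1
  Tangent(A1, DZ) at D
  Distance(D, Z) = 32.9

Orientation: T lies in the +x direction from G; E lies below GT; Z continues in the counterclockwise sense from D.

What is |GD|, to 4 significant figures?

51.00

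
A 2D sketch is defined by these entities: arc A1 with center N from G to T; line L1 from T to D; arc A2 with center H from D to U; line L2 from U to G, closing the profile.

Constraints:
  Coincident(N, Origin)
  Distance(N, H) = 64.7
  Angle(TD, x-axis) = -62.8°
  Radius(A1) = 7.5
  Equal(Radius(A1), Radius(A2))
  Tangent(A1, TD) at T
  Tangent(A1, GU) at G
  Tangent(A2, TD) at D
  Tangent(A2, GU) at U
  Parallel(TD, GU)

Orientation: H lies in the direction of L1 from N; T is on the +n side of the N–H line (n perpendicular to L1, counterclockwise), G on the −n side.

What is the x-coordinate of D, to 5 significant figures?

36.245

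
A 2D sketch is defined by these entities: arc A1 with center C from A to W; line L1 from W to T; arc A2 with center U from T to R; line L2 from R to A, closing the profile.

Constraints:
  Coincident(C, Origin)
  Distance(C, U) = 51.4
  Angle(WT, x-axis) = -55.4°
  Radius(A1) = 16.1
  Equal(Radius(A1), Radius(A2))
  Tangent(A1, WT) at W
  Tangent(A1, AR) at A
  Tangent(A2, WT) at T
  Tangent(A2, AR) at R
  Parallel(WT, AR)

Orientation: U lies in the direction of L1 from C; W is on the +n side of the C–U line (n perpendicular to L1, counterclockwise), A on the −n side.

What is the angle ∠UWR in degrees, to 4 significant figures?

14.67°

Tangency of A1 to both parallel lines with radius 16.1 puts W and A at C ± 16.1·n: W = (13.25, 9.142), A = (-13.25, -9.142). Equal radii place T and R the same way about U: T = U + 16.1·n = (42.44, -33.17), R = U − 16.1·n = (15.93, -51.45). Then cos ∠UWR = WU·WR / (|WU||WR|), giving 14.67°.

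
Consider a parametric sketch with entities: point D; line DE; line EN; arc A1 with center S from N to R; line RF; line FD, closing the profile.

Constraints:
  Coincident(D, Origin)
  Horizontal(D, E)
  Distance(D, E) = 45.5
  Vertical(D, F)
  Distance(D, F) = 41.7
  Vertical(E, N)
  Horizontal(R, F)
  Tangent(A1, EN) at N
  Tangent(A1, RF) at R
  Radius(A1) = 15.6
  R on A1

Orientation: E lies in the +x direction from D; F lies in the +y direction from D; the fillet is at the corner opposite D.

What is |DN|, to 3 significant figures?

52.5

D is at the origin; DE is horizontal with |DE| = 45.5 and E on the +x side, so E = (45.5, 0.00). DF is vertical with |DF| = 41.7 and F on the +y side, so F = (0.00, 41.7). The virtual corner opposite D is at (45.5, 41.7). Tangency of A1 to EN means the radius SN is perpendicular to EN and tangency of A1 to RF means the radius SR is perpendicular to RF, with radius 15.6, so the center S sits 15.6 in from both sides at S = (29.9, 26.1). That places the tangent points at N = (45.5, 26.1) on EN and R = (29.9, 41.7) on RF. Then |DN| = |N − D| = 52.5.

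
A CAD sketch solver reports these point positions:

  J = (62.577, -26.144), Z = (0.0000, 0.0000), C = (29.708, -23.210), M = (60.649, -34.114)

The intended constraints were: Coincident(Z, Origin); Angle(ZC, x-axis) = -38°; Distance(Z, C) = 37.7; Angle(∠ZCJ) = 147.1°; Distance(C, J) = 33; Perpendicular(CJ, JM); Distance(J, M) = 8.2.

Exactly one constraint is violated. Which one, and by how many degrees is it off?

Perpendicular(CJ, JM) — off by 8.50°.

Z = (0.00, 0.00) ✓; ZC at -38.00° ✓; |ZC| = 37.70 ✓; ∠ZCJ = 147.1° ✓; |CJ| = 33.00 ✓; ∠(CJ, JM) = 98.50° ✗; |JM| = 8.200 ✓.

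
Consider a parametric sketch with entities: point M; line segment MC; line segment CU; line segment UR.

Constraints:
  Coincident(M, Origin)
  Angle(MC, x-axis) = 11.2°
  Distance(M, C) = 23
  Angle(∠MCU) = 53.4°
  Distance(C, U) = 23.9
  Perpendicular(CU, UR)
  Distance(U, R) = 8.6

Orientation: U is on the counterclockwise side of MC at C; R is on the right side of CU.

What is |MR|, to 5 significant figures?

28.918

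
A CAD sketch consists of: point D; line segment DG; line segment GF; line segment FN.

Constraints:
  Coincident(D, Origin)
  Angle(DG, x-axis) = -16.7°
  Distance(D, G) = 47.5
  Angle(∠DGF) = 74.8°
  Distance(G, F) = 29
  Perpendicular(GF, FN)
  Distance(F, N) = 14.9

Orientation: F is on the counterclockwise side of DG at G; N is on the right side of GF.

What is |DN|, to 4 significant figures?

62.95

D is at the origin; DG runs at -16.7° with length 47.5, so G = 47.5·(cos -16.7°, sin -16.7°) = (45.50, -13.65). ∠DGF = 74.8°, so GF runs at -16.7° + (180° − 74.8°) = 88.50° from the x-axis; with |GF| = 29.0, F = G + 29.0·(cos 88.50°, sin 88.50°) = (46.26, 15.34). The perpendicularity gives FN at right angles to GF; with |FN| = 14.9 on the right of GF, N = F + 14.9·(0.9997, -0.02618) = (61.15, 14.95). Then |DN| = |N − D| = 62.95.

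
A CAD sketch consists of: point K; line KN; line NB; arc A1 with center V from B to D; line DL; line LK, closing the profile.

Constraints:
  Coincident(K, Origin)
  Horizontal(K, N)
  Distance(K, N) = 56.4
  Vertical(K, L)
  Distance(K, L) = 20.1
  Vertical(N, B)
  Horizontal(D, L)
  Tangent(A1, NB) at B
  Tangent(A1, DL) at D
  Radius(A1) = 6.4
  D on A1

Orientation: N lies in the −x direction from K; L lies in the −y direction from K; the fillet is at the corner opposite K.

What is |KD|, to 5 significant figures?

53.889

K is at the origin; KN is horizontal with |KN| = 56.4 and N on the −x side, so N = (-56.400, 0.0000). KL is vertical with |KL| = 20.1 and L on the −y side, so L = (0.0000, -20.100). The virtual corner opposite K is at (-56.400, -20.100). Tangency of A1 to NB means the radius VB is perpendicular to NB and A1 meets DL tangentially, so VD is at right angles to DL, with radius 6.4, so the center V sits 6.4 in from both sides at V = (-50.000, -13.700). That places the tangent points at B = (-56.400, -13.700) on NB and D = (-50.000, -20.100) on DL. Then |KD| = |D − K| = 53.889.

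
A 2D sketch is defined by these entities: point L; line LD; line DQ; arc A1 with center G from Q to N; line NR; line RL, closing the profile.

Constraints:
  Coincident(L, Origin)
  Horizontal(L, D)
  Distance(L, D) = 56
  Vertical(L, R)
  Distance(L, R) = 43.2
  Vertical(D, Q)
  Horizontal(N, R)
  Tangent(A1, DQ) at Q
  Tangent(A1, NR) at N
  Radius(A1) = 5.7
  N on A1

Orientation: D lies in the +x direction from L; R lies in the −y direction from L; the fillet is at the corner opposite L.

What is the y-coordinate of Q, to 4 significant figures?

-37.50

L is at the origin; LD is horizontal with |LD| = 56.0 and D on the +x side, so D = (56.00, 0.000). L and R share the same x with |LR| = 43.2 and R on the −y side, so R = (0.000, -43.20). The virtual corner opposite L is at (56.00, -43.20). The tangent condition forces GQ to be normal to DQ and the tangent condition forces GN to be normal to NR, with radius 5.7, so the center G sits 5.7 in from both sides at G = (50.30, -37.50). That places the tangent points at Q = (56.00, -37.50) on DQ and N = (50.30, -43.20) on NR. So Q.y = -37.50.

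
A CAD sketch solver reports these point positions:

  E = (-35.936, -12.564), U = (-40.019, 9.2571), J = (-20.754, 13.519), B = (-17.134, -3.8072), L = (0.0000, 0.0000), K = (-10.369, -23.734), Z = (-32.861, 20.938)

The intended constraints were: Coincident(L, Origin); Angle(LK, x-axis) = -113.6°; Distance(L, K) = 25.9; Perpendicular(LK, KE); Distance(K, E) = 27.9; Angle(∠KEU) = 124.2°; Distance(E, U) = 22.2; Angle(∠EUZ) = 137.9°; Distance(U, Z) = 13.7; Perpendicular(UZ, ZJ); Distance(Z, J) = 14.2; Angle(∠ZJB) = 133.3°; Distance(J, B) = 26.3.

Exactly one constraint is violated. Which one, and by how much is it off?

Distance(J, B) = 26.3 — off by 8.60.

L = (0.00, 0.00) ✓; LK at -113.6° ✓; |LK| = 25.90 ✓; ∠(LK, KE) = 90.00° ✓; |KE| = 27.90 ✓; ∠KEU = 124.2° ✓; |EU| = 22.20 ✓; ∠EUZ = 137.9° ✓; |UZ| = 13.70 ✓; ∠(UZ, ZJ) = 90.00° ✓; |ZJ| = 14.20 ✓; ∠ZJB = 133.3° ✓; |JB| = 17.70 ✗.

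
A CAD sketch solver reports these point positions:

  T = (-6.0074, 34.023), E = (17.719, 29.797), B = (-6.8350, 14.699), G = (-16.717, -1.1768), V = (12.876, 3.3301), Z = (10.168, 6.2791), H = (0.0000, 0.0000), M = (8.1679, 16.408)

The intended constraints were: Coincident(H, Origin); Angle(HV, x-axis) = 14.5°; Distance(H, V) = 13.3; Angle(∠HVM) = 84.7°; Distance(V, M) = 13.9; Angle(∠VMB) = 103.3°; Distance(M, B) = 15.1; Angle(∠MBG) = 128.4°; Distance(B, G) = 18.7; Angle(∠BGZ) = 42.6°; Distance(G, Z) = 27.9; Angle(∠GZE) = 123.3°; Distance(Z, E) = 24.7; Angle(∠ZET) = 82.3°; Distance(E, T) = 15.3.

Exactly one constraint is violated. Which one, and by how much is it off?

Distance(E, T) = 15.3 — off by 8.80.

H = (0.00, 0.00) ✓; HV at 14.50° ✓; |HV| = 13.30 ✓; ∠HVM = 84.70° ✓; |VM| = 13.90 ✓; ∠VMB = 103.3° ✓; |MB| = 15.10 ✓; ∠MBG = 128.4° ✓; |BG| = 18.70 ✓; ∠BGZ = 42.60° ✓; |GZ| = 27.90 ✓; ∠GZE = 123.3° ✓; |ZE| = 24.70 ✓; ∠ZET = 82.30° ✓; |ET| = 24.10 ✗.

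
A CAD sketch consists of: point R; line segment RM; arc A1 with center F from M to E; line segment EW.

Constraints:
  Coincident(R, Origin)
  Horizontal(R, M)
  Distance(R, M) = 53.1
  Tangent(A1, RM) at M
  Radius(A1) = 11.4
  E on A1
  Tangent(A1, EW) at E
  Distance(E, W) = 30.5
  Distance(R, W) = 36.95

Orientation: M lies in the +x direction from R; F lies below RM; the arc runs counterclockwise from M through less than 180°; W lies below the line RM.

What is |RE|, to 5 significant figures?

44.555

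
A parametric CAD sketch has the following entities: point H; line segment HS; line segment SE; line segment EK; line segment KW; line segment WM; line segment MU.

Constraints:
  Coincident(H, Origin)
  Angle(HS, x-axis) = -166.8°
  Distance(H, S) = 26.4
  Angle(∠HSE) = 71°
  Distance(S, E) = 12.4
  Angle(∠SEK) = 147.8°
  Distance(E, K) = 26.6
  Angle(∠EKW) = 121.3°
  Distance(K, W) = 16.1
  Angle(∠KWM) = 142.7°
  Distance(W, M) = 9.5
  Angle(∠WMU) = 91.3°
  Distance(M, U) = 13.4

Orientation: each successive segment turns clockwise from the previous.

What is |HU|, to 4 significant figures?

10.59

H is at the origin; HS runs at -166.8° with length 26.4, so S = (-25.70, -6.028). ∠HSE = 71.0° gives SE at 84.20° from the x-axis; with |SE| = 12.4, E = (-24.45, 6.308). ∠SEK = 147.8° gives EK at 52.00° from the x-axis; with |EK| = 26.6, K = (-8.073, 27.27). ∠EKW = 121.3° gives KW at -6.700° from the x-axis; with |KW| = 16.1, W = (7.917, 25.39). ∠KWM = 142.7° gives WM at -44.00° from the x-axis; with |WM| = 9.5, M = (14.75, 18.79). ∠WMU = 91.3° gives MU at -132.7° from the x-axis; with |MU| = 13.4, U = (5.664, 8.944). Then |HU| = |U − H| = 10.59.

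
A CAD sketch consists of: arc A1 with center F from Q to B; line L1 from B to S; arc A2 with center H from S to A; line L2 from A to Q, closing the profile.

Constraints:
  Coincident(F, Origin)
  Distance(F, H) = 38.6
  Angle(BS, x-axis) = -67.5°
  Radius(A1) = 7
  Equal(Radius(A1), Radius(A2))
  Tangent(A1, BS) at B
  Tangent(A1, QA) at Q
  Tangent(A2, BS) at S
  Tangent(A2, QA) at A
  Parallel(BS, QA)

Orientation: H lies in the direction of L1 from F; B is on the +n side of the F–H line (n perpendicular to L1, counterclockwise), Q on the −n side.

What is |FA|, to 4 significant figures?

39.23

The slot axis is L1's direction at -67.5°, so u = (cos -67.5°, sin -67.5°) = (0.3827, -0.9239) and n = (−sin -67.5°, cos -67.5°) = (0.9239, 0.3827). F is at the origin and H lies 38.6 along u from F, so H = 38.6·u = (14.77, -35.66). Tangency of A1 to both parallel lines with radius 7.0 puts B and Q at F ± 7.0·n: B = (6.467, 2.679), Q = (-6.467, -2.679). Equal radii place S and A the same way about H: S = H + 7.0·n = (21.24, -32.98), A = H − 7.0·n = (8.304, -38.34). Then |FA| = |A − F| = 39.23.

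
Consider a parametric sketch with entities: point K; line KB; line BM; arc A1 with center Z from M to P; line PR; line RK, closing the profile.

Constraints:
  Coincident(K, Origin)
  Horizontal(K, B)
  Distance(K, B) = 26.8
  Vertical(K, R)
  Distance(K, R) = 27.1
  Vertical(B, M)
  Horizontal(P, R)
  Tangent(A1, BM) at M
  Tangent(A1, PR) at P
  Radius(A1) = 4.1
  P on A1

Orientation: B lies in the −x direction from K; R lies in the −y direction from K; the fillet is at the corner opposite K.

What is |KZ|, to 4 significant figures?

32.32

KR is vertical with |KR| = 27.1 and R on the −y side, so R = (0.000, -27.10). The virtual corner opposite K is at (-26.80, -27.10). Tangency of A1 to BM means the radius ZM is perpendicular to BM and A1 meets PR tangentially, so ZP is at right angles to PR, with radius 4.1, so the center Z sits 4.1 in from both sides at Z = (-22.70, -23.00). Then |KZ| = |Z − K| = 32.32.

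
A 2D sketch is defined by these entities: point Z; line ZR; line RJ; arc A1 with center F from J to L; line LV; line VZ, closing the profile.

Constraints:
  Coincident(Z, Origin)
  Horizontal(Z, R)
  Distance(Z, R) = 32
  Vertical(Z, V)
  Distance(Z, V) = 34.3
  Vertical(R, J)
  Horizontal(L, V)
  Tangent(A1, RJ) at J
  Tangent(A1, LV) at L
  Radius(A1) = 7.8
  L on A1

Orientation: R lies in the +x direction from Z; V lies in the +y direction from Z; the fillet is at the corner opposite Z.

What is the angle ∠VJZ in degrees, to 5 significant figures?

53.328°

Z is at the origin; Z and R share the same y with |ZR| = 32.0 and R on the +x side, so R = (32.000, 0.0000). Z and V share the same x with |ZV| = 34.3 and V on the +y side, so V = (0.0000, 34.300). The virtual corner opposite Z is at (32.000, 34.300). Tangency of A1 to RJ means the radius FJ is perpendicular to RJ and since A1 is tangent to LV there, FL ⟂ LV, with radius 7.8, so the center F sits 7.8 in from both sides at F = (24.200, 26.500). That places the tangent points at J = (32.000, 26.500) on RJ and L = (24.200, 34.300) on LV. Then cos ∠VJZ = JV·JZ / (|JV||JZ|), giving 53.328°.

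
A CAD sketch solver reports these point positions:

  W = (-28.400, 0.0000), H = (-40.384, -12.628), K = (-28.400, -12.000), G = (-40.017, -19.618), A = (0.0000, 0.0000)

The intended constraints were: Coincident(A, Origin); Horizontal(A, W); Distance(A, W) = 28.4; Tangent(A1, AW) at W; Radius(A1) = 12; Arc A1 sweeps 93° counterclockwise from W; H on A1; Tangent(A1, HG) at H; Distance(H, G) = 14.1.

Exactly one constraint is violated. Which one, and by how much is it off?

Distance(H, G) = 14.1 — off by 7.10.

A = (0.00, 0.00) ✓; A.y = 0.00, W.y = 0.00 ✓; |AW| = 28.40 ✓; ∠(KW, WA) = 90.00° ✓; |KW| = 12.00 ✓; bearing(K→H) − bearing(K→W) = 93.00° ✓; |KH| = 12.00 ✓; ∠(KH, HG) = 89.99° ✓; |HG| = 7.000 ✗.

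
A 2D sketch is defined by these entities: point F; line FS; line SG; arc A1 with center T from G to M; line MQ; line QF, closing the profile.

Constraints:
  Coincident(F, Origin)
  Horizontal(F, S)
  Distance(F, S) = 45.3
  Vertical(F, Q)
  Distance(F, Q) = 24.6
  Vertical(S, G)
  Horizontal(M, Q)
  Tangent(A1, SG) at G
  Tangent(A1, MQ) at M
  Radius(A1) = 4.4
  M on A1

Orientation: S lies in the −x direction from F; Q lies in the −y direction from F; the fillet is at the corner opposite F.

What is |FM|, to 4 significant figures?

47.73

F is at the origin; F and S share the same y with |FS| = 45.3 and S on the −x side, so S = (-45.30, 0.000). F and Q share the same x with |FQ| = 24.6 and Q on the −y side, so Q = (0.000, -24.60). The virtual corner opposite F is at (-45.30, -24.60). Tangency of A1 to SG means the radius TG is perpendicular to SG and A1 meets MQ tangentially, so TM is at right angles to MQ, with radius 4.4, so the center T sits 4.4 in from both sides at T = (-40.90, -20.20). That places the tangent points at G = (-45.30, -20.20) on SG and M = (-40.90, -24.60) on MQ. Then |FM| = |M − F| = 47.73.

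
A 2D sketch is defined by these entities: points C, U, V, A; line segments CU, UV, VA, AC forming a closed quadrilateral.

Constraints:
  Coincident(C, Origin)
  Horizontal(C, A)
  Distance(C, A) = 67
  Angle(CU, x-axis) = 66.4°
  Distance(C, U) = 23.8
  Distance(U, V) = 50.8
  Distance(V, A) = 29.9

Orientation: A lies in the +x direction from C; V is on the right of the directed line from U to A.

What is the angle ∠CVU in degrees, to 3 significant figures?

27.9°

Checks: |UV| = 50.80 ✓; |VA| = 29.90 ✓.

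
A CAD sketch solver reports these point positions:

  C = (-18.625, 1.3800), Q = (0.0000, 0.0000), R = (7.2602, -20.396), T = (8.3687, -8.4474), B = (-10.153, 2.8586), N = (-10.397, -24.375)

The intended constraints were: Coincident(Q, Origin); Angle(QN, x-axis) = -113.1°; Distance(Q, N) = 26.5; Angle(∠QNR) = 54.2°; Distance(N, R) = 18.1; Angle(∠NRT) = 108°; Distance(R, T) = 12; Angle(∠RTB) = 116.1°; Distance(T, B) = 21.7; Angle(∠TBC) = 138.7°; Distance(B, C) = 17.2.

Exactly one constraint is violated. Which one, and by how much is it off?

Distance(B, C) = 17.2 — off by 8.60.

Q = (0.00, 0.00) ✓; QN at -113.1° ✓; |QN| = 26.50 ✓; ∠QNR = 54.20° ✓; |NR| = 18.10 ✓; ∠NRT = 108.0° ✓; |RT| = 12.00 ✓; ∠RTB = 116.1° ✓; |TB| = 21.70 ✓; ∠TBC = 138.7° ✓; |BC| = 8.600 ✗.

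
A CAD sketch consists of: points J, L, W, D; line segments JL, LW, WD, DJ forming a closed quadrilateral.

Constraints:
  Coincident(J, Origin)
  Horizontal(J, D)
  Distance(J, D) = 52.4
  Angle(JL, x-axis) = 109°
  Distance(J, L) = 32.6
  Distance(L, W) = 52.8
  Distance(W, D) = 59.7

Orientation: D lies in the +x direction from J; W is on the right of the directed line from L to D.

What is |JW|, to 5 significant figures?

21.721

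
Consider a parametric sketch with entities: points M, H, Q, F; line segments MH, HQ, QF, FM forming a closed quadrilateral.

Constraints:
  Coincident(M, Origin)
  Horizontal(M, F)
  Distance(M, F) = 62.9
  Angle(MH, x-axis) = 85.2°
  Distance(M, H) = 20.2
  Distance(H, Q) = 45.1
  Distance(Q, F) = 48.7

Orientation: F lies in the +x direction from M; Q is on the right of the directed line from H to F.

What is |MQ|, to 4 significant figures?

28.77

Checks: |HQ| = 45.10 ✓; |QF| = 48.70 ✓.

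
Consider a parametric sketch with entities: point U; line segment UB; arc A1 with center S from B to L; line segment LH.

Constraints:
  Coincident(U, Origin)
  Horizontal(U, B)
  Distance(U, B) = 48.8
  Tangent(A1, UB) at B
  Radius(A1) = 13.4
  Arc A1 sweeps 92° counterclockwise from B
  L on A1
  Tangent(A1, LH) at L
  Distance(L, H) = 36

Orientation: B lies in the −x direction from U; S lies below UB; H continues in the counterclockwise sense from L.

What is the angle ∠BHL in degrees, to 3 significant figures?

15.7°

U is at the origin; UB is horizontal with |UB| = 48.8 and B on the −x side, so B = (-48.8, 0.00). Tangency of A1 to UB means the radius SB is perpendicular to UB, so S = B + (0, -13.4) = (-48.8, -13.4). On A1, B sits at bearing 90° from S; a 92° counterclockwise sweep puts L at bearing 182°, so L = S + 13.4·(cos 182°, sin 182°) = (-62.2, -13.9). The tangent condition forces SL to be normal to LH, so LH runs along (−sin 182°, cos 182°); with |LH| = 36.0, H = (-60.9, -49.8). Then cos ∠BHL = HB·HL / (|HB||HL|), giving 15.7°.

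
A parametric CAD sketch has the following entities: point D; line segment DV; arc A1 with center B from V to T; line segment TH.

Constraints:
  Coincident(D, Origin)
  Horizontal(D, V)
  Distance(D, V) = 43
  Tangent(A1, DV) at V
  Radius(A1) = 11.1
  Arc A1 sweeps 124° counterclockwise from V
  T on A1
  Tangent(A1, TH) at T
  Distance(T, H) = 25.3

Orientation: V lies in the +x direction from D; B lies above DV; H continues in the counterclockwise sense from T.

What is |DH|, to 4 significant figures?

53.98

D is at the origin; DV is horizontal with |DV| = 43.0 and V on the +x side, so V = (43.00, 0.000). The tangent condition forces BV to be normal to DV, so B = V + (0, 11.1) = (43.00, 11.10). On A1, V sits at bearing -90° from B; a 124° counterclockwise sweep puts T at bearing 34°, so T = B + 11.1·(cos 34°, sin 34°) = (52.20, 17.31). Since A1 is tangent to TH there, BT ⟂ TH, so TH runs along (−sin 34°, cos 34°); with |TH| = 25.3, H = (38.05, 38.28). Then |DH| = |H − D| = 53.98.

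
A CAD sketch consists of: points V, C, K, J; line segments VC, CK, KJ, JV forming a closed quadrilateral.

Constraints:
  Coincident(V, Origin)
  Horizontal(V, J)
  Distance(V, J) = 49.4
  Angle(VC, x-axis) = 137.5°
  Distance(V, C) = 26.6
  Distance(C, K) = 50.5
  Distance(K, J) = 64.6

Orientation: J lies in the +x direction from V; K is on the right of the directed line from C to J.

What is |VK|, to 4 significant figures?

31.84

V is at the origin; VJ is horizontal with |VJ| = 49.4 and J in +x, so J = (49.4, 0). VC runs at 137.5° with |VC| = 26.6, so C = (-19.61, 17.97). K is determined by |CK| = 50.5 and |KJ| = 64.6 together: it lies at the intersection of circle(C, 50.5) and circle(J, 64.6). With |CJ| = 71.31, the foot of the radical line on CJ is 24.28 from C and the perpendicular offset is √(50.5² − 24.28²) = 44.28. Taking the right-of-CJ solution: K = (-7.276, -31.00).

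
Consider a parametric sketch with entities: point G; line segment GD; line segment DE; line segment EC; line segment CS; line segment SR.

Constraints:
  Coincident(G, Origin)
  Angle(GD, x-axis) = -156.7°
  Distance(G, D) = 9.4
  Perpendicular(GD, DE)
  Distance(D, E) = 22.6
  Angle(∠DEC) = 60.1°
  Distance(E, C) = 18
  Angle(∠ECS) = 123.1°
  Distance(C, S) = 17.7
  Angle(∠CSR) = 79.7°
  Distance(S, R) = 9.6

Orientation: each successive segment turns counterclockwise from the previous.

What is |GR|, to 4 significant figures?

3.691

G is at the origin; GD runs at -156.7° with length 9.4, so D = (-8.633, -3.718). The perpendicularity gives DE at right angles to GD, so DE runs at -66.70°; with |DE| = 22.6, E = (0.3059, -24.48). ∠DEC = 60.1° gives EC at 53.20° from the x-axis; with |EC| = 18.0, C = (11.09, -10.06). ∠ECS = 123.1° gives CS at 110.1° from the x-axis; with |CS| = 17.7, S = (5.006, 6.560). ∠CSR = 79.7° gives SR at -149.6° from the x-axis; with |SR| = 9.6, R = (-3.275, 1.702). Then |GR| = |R − G| = 3.691.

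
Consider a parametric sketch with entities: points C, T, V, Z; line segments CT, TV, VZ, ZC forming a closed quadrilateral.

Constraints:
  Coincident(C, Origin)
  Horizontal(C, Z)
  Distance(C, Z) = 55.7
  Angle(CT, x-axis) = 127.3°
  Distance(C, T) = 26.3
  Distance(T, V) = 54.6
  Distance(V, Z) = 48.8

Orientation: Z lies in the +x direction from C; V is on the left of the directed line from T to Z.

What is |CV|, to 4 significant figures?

55.11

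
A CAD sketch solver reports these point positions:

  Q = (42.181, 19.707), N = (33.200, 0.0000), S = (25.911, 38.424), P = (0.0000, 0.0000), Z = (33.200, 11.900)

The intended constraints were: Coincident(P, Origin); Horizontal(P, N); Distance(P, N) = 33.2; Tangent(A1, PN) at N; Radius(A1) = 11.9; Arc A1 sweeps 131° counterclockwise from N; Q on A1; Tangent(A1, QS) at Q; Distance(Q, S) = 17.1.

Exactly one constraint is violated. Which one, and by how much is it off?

Distance(Q, S) = 17.1 — off by 7.70.

P = (0.00, 0.00) ✓; P.y = 0.00, N.y = 0.00 ✓; |PN| = 33.20 ✓; ∠(ZN, NP) = 90.00° ✓; |ZN| = 11.90 ✓; bearing(Z→Q) − bearing(Z→N) = 131.0° ✓; |ZQ| = 11.90 ✓; ∠(ZQ, QS) = 90.00° ✓; |QS| = 24.80 ✗.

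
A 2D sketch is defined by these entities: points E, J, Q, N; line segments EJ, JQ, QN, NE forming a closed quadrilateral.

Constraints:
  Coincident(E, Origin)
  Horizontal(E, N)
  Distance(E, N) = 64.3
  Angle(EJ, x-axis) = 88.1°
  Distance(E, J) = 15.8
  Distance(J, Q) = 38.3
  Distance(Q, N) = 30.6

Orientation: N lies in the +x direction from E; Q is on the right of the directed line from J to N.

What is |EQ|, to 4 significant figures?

33.99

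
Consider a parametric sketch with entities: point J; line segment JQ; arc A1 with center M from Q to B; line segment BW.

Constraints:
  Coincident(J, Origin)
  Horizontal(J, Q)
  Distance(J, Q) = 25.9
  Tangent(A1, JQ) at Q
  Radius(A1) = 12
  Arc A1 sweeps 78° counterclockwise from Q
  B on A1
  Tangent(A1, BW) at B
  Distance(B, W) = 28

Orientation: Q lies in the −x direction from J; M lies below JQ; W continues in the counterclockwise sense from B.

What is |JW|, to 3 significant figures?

57.0

J is at the origin; JQ is horizontal with |JQ| = 25.9 and Q on the −x side, so Q = (-25.9, 0.00). Tangency of A1 to JQ means the radius MQ is perpendicular to JQ, so M = Q + (0, -12) = (-25.9, -12.0). On A1, Q sits at bearing 90° from M; a 78° counterclockwise sweep puts B at bearing 168°, so B = M + 12.0·(cos 168°, sin 168°) = (-37.6, -9.51). The tangent condition forces MB to be normal to BW, so BW runs along (−sin 168°, cos 168°); with |BW| = 28.0, W = (-43.5, -36.9). Then |JW| = |W − J| = 57.0.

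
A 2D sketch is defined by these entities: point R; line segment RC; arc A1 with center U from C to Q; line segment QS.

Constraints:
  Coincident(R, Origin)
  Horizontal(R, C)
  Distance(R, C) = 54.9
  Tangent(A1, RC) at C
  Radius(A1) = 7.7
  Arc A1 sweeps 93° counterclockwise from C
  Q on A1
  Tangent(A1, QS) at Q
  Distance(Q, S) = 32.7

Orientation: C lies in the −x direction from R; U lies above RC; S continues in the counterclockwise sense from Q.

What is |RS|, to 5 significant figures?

63.676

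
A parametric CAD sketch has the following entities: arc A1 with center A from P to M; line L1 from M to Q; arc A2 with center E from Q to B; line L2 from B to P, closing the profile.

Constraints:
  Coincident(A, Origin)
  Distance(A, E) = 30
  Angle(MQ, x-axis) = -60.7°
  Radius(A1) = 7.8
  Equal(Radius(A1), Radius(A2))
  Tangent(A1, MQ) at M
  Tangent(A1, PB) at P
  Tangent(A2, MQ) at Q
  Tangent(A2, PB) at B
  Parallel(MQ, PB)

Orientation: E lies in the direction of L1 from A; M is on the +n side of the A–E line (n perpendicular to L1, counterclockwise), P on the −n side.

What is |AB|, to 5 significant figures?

30.997

The slot axis is L1's direction at -60.7°, so u = (cos -60.7°, sin -60.7°) = (0.48938, -0.87207) and n = (−sin -60.7°, cos -60.7°) = (0.87207, 0.48938). A is at the origin and E lies 30.0 along u from A, so E = 30.0·u = (14.681, -26.162). Tangency of A1 to both parallel lines with radius 7.8 puts M and P at A ± 7.8·n: M = (6.8021, 3.8172), P = (-6.8021, -3.8172). Equal radii place Q and B the same way about E: Q = E + 7.8·n = (21.484, -22.345), B = E − 7.8·n = (7.8793, -29.979). Then |AB| = |B − A| = 30.997.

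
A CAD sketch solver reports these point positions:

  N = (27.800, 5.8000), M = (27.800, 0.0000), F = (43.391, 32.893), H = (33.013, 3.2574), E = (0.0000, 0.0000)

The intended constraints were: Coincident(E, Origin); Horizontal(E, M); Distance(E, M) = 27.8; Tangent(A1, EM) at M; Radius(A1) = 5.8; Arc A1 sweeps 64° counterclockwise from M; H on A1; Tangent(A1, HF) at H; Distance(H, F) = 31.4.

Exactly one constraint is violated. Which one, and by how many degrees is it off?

Tangent(A1, HF) at H — off by 6.70°.

E = (0.00, 0.00) ✓; E.y = 0.00, M.y = 0.00 ✓; |EM| = 27.80 ✓; ∠(NM, ME) = 90.00° ✓; |NM| = 5.800 ✓; bearing(N→H) − bearing(N→M) = 64.00° ✓; |NH| = 5.800 ✓; ∠(NH, HF) = 83.30° ✗; |HF| = 31.40 ✓.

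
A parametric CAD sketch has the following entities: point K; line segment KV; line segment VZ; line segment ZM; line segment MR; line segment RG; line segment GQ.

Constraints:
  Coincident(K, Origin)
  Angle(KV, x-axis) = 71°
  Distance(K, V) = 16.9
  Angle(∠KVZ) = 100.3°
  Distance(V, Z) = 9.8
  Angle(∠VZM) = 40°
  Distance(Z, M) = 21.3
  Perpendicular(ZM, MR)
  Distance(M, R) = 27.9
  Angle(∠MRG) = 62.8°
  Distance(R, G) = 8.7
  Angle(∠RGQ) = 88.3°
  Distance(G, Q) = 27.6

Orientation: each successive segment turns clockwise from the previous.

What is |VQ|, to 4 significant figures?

20.47

∠MRG = 62.8° gives RG at 4.100° from the x-axis; with |RG| = 8.7, G = (-8.827, 27.89). ∠RGQ = 88.3° gives GQ at -87.60° from the x-axis; with |GQ| = 27.6, Q = (-7.672, 0.3168). Then |VQ| = |Q − V| = 20.47.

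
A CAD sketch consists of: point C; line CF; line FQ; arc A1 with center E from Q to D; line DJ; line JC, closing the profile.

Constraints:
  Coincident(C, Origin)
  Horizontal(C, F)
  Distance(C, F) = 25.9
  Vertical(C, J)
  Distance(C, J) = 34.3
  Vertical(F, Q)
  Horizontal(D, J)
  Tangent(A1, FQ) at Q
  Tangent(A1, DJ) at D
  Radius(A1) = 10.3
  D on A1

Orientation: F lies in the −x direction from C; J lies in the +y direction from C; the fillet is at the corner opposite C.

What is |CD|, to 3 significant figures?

37.7

The virtual corner opposite C is at (-25.9, 34.3). The tangent condition forces EQ to be normal to FQ and the tangent condition forces ED to be normal to DJ, with radius 10.3, so the center E sits 10.3 in from both sides at E = (-15.6, 24.0). That places the tangent points at Q = (-25.9, 24.0) on FQ and D = (-15.6, 34.3) on DJ. Then |CD| = |D − C| = 37.7.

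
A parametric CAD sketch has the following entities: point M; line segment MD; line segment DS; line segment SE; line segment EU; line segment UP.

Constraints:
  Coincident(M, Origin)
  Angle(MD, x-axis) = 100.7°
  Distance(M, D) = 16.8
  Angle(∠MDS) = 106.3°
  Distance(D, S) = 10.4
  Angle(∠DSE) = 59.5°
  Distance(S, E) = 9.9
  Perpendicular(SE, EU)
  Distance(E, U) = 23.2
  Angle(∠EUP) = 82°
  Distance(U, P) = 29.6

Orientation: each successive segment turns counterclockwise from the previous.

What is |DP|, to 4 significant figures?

26.68

M is at the origin; MD runs at 100.7° with length 16.8, so D = (-3.119, 16.51). ∠MDS = 106.3° gives DS at 174.4° from the x-axis; with |DS| = 10.4, S = (-13.47, 17.52). ∠DSE = 59.5° gives SE at -65.10° from the x-axis; with |SE| = 9.9, E = (-9.301, 8.543). SE is perpendicular to EU, so EU runs at 24.90°; with |EU| = 23.2, U = (11.74, 18.31). ∠EUP = 82.0° gives UP at 122.9° from the x-axis; with |UP| = 29.6, P = (-4.336, 43.16). Then |DP| = |P − D| = 26.68.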